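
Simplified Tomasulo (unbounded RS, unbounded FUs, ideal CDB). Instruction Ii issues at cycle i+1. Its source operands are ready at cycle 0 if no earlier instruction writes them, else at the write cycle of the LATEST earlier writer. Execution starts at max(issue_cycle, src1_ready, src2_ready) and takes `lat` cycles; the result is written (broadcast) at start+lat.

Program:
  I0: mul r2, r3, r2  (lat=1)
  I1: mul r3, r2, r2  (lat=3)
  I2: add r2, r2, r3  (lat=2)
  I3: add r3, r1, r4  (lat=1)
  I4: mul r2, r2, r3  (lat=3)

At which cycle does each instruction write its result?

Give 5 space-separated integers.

Answer: 2 5 7 5 10

Derivation:
I0 mul r2: issue@1 deps=(None,None) exec_start@1 write@2
I1 mul r3: issue@2 deps=(0,0) exec_start@2 write@5
I2 add r2: issue@3 deps=(0,1) exec_start@5 write@7
I3 add r3: issue@4 deps=(None,None) exec_start@4 write@5
I4 mul r2: issue@5 deps=(2,3) exec_start@7 write@10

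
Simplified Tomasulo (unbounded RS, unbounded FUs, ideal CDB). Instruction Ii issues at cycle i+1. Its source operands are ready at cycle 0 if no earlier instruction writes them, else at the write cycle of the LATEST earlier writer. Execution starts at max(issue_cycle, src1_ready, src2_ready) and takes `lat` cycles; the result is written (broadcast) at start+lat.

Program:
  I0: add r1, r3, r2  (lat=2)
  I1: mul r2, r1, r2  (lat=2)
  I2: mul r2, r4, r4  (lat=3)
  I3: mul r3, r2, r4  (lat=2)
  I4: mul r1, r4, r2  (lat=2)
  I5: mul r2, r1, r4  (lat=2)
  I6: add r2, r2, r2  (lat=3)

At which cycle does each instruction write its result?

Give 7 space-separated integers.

Answer: 3 5 6 8 8 10 13

Derivation:
I0 add r1: issue@1 deps=(None,None) exec_start@1 write@3
I1 mul r2: issue@2 deps=(0,None) exec_start@3 write@5
I2 mul r2: issue@3 deps=(None,None) exec_start@3 write@6
I3 mul r3: issue@4 deps=(2,None) exec_start@6 write@8
I4 mul r1: issue@5 deps=(None,2) exec_start@6 write@8
I5 mul r2: issue@6 deps=(4,None) exec_start@8 write@10
I6 add r2: issue@7 deps=(5,5) exec_start@10 write@13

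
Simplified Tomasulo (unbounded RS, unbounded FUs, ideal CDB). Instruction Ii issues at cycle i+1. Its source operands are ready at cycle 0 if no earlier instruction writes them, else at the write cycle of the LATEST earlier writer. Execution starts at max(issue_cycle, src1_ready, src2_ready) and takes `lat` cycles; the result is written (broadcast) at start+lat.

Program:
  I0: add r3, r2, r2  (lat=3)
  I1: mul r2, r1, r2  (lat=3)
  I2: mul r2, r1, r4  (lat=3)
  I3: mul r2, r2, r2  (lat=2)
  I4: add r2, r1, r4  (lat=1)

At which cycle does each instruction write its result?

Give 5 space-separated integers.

I0 add r3: issue@1 deps=(None,None) exec_start@1 write@4
I1 mul r2: issue@2 deps=(None,None) exec_start@2 write@5
I2 mul r2: issue@3 deps=(None,None) exec_start@3 write@6
I3 mul r2: issue@4 deps=(2,2) exec_start@6 write@8
I4 add r2: issue@5 deps=(None,None) exec_start@5 write@6

Answer: 4 5 6 8 6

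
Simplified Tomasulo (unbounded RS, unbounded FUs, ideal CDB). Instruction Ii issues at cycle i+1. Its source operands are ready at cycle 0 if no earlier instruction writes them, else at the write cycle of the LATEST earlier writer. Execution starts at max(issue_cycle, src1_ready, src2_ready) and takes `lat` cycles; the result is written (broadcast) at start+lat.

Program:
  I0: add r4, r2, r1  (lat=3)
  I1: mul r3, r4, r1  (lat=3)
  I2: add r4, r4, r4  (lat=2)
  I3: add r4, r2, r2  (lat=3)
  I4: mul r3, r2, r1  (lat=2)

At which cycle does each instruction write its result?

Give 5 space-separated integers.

Answer: 4 7 6 7 7

Derivation:
I0 add r4: issue@1 deps=(None,None) exec_start@1 write@4
I1 mul r3: issue@2 deps=(0,None) exec_start@4 write@7
I2 add r4: issue@3 deps=(0,0) exec_start@4 write@6
I3 add r4: issue@4 deps=(None,None) exec_start@4 write@7
I4 mul r3: issue@5 deps=(None,None) exec_start@5 write@7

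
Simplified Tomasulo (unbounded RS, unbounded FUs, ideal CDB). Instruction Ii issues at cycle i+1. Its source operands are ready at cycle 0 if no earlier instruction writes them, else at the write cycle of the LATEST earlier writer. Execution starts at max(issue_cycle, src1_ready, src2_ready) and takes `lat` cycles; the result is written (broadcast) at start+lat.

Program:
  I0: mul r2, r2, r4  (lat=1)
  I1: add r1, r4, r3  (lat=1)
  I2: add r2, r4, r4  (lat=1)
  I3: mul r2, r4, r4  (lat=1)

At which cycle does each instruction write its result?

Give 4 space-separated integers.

I0 mul r2: issue@1 deps=(None,None) exec_start@1 write@2
I1 add r1: issue@2 deps=(None,None) exec_start@2 write@3
I2 add r2: issue@3 deps=(None,None) exec_start@3 write@4
I3 mul r2: issue@4 deps=(None,None) exec_start@4 write@5

Answer: 2 3 4 5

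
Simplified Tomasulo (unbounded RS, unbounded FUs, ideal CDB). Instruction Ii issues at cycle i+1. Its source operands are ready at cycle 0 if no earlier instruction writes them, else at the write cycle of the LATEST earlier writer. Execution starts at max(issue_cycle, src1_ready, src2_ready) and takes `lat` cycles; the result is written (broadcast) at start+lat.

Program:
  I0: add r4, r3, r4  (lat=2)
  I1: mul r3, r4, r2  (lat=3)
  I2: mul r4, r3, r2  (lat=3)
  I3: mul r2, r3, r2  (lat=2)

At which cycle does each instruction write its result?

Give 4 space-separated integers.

I0 add r4: issue@1 deps=(None,None) exec_start@1 write@3
I1 mul r3: issue@2 deps=(0,None) exec_start@3 write@6
I2 mul r4: issue@3 deps=(1,None) exec_start@6 write@9
I3 mul r2: issue@4 deps=(1,None) exec_start@6 write@8

Answer: 3 6 9 8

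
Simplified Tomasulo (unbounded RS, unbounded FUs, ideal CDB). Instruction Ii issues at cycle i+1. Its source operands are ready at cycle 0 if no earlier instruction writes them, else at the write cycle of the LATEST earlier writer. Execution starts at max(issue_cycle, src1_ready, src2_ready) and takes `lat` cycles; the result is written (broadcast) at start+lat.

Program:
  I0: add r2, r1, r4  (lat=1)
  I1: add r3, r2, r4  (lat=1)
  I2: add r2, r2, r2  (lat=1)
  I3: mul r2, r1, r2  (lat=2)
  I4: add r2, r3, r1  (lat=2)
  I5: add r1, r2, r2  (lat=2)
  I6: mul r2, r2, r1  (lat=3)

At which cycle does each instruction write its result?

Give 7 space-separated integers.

Answer: 2 3 4 6 7 9 12

Derivation:
I0 add r2: issue@1 deps=(None,None) exec_start@1 write@2
I1 add r3: issue@2 deps=(0,None) exec_start@2 write@3
I2 add r2: issue@3 deps=(0,0) exec_start@3 write@4
I3 mul r2: issue@4 deps=(None,2) exec_start@4 write@6
I4 add r2: issue@5 deps=(1,None) exec_start@5 write@7
I5 add r1: issue@6 deps=(4,4) exec_start@7 write@9
I6 mul r2: issue@7 deps=(4,5) exec_start@9 write@12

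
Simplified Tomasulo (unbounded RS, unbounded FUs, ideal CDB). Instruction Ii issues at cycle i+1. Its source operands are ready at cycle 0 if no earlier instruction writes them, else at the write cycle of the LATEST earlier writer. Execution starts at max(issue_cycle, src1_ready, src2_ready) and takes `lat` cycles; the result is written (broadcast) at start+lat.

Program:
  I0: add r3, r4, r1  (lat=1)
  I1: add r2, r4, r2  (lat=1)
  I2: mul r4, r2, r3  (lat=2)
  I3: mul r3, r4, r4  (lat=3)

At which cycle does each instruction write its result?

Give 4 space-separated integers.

Answer: 2 3 5 8

Derivation:
I0 add r3: issue@1 deps=(None,None) exec_start@1 write@2
I1 add r2: issue@2 deps=(None,None) exec_start@2 write@3
I2 mul r4: issue@3 deps=(1,0) exec_start@3 write@5
I3 mul r3: issue@4 deps=(2,2) exec_start@5 write@8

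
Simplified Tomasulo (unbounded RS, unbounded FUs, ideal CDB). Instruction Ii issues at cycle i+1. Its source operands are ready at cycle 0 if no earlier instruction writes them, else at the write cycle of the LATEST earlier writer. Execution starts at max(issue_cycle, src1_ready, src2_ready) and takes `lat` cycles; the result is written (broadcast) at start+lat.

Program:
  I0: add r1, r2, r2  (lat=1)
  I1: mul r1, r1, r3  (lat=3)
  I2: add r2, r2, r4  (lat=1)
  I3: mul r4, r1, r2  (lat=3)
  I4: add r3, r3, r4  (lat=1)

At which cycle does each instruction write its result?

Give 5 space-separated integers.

I0 add r1: issue@1 deps=(None,None) exec_start@1 write@2
I1 mul r1: issue@2 deps=(0,None) exec_start@2 write@5
I2 add r2: issue@3 deps=(None,None) exec_start@3 write@4
I3 mul r4: issue@4 deps=(1,2) exec_start@5 write@8
I4 add r3: issue@5 deps=(None,3) exec_start@8 write@9

Answer: 2 5 4 8 9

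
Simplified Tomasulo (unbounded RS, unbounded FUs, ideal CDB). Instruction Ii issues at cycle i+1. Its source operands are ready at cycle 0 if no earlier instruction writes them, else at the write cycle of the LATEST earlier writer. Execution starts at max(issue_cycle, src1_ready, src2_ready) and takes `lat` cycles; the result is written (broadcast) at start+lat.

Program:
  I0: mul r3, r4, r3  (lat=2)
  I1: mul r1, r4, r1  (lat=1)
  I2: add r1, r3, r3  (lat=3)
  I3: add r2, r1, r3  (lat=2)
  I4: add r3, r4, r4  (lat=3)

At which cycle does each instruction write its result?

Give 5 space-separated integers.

I0 mul r3: issue@1 deps=(None,None) exec_start@1 write@3
I1 mul r1: issue@2 deps=(None,None) exec_start@2 write@3
I2 add r1: issue@3 deps=(0,0) exec_start@3 write@6
I3 add r2: issue@4 deps=(2,0) exec_start@6 write@8
I4 add r3: issue@5 deps=(None,None) exec_start@5 write@8

Answer: 3 3 6 8 8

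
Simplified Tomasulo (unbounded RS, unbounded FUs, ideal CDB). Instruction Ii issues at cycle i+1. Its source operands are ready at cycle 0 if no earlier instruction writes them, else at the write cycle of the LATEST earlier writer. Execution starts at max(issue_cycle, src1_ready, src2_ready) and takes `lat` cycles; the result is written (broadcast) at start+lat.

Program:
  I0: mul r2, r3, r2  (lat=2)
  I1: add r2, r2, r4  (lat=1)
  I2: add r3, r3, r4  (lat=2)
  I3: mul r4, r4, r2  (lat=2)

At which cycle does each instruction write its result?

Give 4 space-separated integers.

Answer: 3 4 5 6

Derivation:
I0 mul r2: issue@1 deps=(None,None) exec_start@1 write@3
I1 add r2: issue@2 deps=(0,None) exec_start@3 write@4
I2 add r3: issue@3 deps=(None,None) exec_start@3 write@5
I3 mul r4: issue@4 deps=(None,1) exec_start@4 write@6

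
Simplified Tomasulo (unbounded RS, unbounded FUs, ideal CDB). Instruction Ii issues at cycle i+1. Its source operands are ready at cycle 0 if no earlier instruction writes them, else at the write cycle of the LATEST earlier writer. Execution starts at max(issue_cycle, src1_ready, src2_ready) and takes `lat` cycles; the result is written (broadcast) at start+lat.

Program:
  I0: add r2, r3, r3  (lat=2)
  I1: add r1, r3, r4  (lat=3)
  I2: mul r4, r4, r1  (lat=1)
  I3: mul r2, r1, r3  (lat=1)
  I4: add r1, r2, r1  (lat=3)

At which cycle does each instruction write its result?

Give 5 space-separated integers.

I0 add r2: issue@1 deps=(None,None) exec_start@1 write@3
I1 add r1: issue@2 deps=(None,None) exec_start@2 write@5
I2 mul r4: issue@3 deps=(None,1) exec_start@5 write@6
I3 mul r2: issue@4 deps=(1,None) exec_start@5 write@6
I4 add r1: issue@5 deps=(3,1) exec_start@6 write@9

Answer: 3 5 6 6 9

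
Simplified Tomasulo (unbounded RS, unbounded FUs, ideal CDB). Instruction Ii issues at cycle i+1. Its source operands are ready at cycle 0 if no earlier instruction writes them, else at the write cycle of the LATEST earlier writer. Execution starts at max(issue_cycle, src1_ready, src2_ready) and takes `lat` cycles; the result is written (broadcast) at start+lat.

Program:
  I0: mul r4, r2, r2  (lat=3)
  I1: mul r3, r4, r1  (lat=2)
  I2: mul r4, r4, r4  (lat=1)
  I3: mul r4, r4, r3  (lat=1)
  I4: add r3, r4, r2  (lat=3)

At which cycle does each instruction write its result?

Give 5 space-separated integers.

I0 mul r4: issue@1 deps=(None,None) exec_start@1 write@4
I1 mul r3: issue@2 deps=(0,None) exec_start@4 write@6
I2 mul r4: issue@3 deps=(0,0) exec_start@4 write@5
I3 mul r4: issue@4 deps=(2,1) exec_start@6 write@7
I4 add r3: issue@5 deps=(3,None) exec_start@7 write@10

Answer: 4 6 5 7 10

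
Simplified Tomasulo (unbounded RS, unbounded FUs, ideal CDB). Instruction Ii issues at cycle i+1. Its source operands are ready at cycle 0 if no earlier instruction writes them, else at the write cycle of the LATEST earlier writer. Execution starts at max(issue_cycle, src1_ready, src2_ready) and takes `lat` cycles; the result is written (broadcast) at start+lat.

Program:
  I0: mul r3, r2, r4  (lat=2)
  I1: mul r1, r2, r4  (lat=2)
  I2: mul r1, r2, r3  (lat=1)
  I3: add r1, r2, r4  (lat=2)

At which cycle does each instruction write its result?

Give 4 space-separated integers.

I0 mul r3: issue@1 deps=(None,None) exec_start@1 write@3
I1 mul r1: issue@2 deps=(None,None) exec_start@2 write@4
I2 mul r1: issue@3 deps=(None,0) exec_start@3 write@4
I3 add r1: issue@4 deps=(None,None) exec_start@4 write@6

Answer: 3 4 4 6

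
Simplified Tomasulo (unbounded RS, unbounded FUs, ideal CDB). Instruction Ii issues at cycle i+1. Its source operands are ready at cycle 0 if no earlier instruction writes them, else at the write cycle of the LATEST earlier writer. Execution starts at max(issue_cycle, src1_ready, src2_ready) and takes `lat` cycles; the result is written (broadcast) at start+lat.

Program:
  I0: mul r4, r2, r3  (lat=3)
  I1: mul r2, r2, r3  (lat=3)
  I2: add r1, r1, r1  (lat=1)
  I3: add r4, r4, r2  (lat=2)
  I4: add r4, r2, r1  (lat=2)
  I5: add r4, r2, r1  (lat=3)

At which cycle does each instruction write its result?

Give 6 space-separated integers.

Answer: 4 5 4 7 7 9

Derivation:
I0 mul r4: issue@1 deps=(None,None) exec_start@1 write@4
I1 mul r2: issue@2 deps=(None,None) exec_start@2 write@5
I2 add r1: issue@3 deps=(None,None) exec_start@3 write@4
I3 add r4: issue@4 deps=(0,1) exec_start@5 write@7
I4 add r4: issue@5 deps=(1,2) exec_start@5 write@7
I5 add r4: issue@6 deps=(1,2) exec_start@6 write@9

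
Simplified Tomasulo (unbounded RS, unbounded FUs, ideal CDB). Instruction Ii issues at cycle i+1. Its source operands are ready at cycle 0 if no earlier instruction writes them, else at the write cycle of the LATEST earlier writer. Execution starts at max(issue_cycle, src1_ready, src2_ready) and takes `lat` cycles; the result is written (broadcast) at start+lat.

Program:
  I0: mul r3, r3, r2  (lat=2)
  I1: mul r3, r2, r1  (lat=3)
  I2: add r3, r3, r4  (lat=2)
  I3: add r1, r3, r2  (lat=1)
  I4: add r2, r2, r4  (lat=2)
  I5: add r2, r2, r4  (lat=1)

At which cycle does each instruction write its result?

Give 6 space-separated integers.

I0 mul r3: issue@1 deps=(None,None) exec_start@1 write@3
I1 mul r3: issue@2 deps=(None,None) exec_start@2 write@5
I2 add r3: issue@3 deps=(1,None) exec_start@5 write@7
I3 add r1: issue@4 deps=(2,None) exec_start@7 write@8
I4 add r2: issue@5 deps=(None,None) exec_start@5 write@7
I5 add r2: issue@6 deps=(4,None) exec_start@7 write@8

Answer: 3 5 7 8 7 8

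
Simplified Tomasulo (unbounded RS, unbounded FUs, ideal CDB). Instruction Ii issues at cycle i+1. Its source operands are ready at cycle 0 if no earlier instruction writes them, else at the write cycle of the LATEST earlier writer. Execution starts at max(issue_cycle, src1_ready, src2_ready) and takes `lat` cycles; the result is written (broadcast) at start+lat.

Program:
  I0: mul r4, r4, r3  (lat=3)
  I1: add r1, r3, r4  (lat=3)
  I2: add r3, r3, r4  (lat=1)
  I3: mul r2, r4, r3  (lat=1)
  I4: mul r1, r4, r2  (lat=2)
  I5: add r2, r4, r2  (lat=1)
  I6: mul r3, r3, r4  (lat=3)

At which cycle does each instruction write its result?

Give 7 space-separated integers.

I0 mul r4: issue@1 deps=(None,None) exec_start@1 write@4
I1 add r1: issue@2 deps=(None,0) exec_start@4 write@7
I2 add r3: issue@3 deps=(None,0) exec_start@4 write@5
I3 mul r2: issue@4 deps=(0,2) exec_start@5 write@6
I4 mul r1: issue@5 deps=(0,3) exec_start@6 write@8
I5 add r2: issue@6 deps=(0,3) exec_start@6 write@7
I6 mul r3: issue@7 deps=(2,0) exec_start@7 write@10

Answer: 4 7 5 6 8 7 10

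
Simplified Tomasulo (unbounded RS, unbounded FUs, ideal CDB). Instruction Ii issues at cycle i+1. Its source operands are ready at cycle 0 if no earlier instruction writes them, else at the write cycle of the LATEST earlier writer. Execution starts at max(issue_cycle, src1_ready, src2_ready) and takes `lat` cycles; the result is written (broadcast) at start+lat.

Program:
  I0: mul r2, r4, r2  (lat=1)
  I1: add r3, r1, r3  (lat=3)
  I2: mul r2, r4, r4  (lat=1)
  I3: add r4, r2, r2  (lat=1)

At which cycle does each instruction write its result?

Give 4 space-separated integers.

I0 mul r2: issue@1 deps=(None,None) exec_start@1 write@2
I1 add r3: issue@2 deps=(None,None) exec_start@2 write@5
I2 mul r2: issue@3 deps=(None,None) exec_start@3 write@4
I3 add r4: issue@4 deps=(2,2) exec_start@4 write@5

Answer: 2 5 4 5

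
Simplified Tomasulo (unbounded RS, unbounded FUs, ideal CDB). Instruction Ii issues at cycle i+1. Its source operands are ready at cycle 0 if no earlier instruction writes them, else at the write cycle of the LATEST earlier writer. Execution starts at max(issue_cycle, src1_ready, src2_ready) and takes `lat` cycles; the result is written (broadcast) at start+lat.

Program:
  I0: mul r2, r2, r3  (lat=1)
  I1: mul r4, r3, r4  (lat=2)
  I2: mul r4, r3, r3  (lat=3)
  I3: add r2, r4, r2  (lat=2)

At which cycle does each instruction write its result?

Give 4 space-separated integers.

Answer: 2 4 6 8

Derivation:
I0 mul r2: issue@1 deps=(None,None) exec_start@1 write@2
I1 mul r4: issue@2 deps=(None,None) exec_start@2 write@4
I2 mul r4: issue@3 deps=(None,None) exec_start@3 write@6
I3 add r2: issue@4 deps=(2,0) exec_start@6 write@8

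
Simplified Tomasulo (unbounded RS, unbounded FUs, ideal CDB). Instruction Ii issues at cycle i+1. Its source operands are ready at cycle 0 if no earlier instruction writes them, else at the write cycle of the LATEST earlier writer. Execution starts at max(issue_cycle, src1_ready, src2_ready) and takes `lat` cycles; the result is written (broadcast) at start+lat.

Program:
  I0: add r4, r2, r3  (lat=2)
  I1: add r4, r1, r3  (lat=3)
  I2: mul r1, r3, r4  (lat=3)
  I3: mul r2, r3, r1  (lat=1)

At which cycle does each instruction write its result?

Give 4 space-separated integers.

I0 add r4: issue@1 deps=(None,None) exec_start@1 write@3
I1 add r4: issue@2 deps=(None,None) exec_start@2 write@5
I2 mul r1: issue@3 deps=(None,1) exec_start@5 write@8
I3 mul r2: issue@4 deps=(None,2) exec_start@8 write@9

Answer: 3 5 8 9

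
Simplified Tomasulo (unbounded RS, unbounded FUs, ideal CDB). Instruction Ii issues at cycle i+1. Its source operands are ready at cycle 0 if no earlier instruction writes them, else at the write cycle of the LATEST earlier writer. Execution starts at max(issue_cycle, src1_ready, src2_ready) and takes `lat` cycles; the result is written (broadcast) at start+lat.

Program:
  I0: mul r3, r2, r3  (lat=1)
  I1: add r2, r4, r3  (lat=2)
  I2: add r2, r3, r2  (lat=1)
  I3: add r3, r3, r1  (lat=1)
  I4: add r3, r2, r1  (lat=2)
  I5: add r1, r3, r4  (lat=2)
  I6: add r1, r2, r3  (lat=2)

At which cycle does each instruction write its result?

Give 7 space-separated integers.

Answer: 2 4 5 5 7 9 9

Derivation:
I0 mul r3: issue@1 deps=(None,None) exec_start@1 write@2
I1 add r2: issue@2 deps=(None,0) exec_start@2 write@4
I2 add r2: issue@3 deps=(0,1) exec_start@4 write@5
I3 add r3: issue@4 deps=(0,None) exec_start@4 write@5
I4 add r3: issue@5 deps=(2,None) exec_start@5 write@7
I5 add r1: issue@6 deps=(4,None) exec_start@7 write@9
I6 add r1: issue@7 deps=(2,4) exec_start@7 write@9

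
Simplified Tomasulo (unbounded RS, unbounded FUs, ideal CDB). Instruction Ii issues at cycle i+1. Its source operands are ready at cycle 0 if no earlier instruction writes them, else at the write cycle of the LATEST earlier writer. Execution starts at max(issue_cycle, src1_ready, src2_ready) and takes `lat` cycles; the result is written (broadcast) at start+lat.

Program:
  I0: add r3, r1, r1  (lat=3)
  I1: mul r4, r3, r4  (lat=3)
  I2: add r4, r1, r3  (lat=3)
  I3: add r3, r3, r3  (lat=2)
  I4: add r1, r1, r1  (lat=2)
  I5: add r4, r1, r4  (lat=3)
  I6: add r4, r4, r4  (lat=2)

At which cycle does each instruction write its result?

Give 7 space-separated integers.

Answer: 4 7 7 6 7 10 12

Derivation:
I0 add r3: issue@1 deps=(None,None) exec_start@1 write@4
I1 mul r4: issue@2 deps=(0,None) exec_start@4 write@7
I2 add r4: issue@3 deps=(None,0) exec_start@4 write@7
I3 add r3: issue@4 deps=(0,0) exec_start@4 write@6
I4 add r1: issue@5 deps=(None,None) exec_start@5 write@7
I5 add r4: issue@6 deps=(4,2) exec_start@7 write@10
I6 add r4: issue@7 deps=(5,5) exec_start@10 write@12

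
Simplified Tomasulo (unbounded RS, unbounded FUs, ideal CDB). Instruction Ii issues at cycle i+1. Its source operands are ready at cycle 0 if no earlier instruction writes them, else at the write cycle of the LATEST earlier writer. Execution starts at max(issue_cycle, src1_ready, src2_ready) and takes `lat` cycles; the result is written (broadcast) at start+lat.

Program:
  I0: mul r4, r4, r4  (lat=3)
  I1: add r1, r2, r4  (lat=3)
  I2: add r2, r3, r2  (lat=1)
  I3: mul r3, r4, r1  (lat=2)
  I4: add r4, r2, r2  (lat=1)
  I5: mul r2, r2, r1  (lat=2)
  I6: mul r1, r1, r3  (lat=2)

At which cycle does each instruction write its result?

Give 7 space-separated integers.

I0 mul r4: issue@1 deps=(None,None) exec_start@1 write@4
I1 add r1: issue@2 deps=(None,0) exec_start@4 write@7
I2 add r2: issue@3 deps=(None,None) exec_start@3 write@4
I3 mul r3: issue@4 deps=(0,1) exec_start@7 write@9
I4 add r4: issue@5 deps=(2,2) exec_start@5 write@6
I5 mul r2: issue@6 deps=(2,1) exec_start@7 write@9
I6 mul r1: issue@7 deps=(1,3) exec_start@9 write@11

Answer: 4 7 4 9 6 9 11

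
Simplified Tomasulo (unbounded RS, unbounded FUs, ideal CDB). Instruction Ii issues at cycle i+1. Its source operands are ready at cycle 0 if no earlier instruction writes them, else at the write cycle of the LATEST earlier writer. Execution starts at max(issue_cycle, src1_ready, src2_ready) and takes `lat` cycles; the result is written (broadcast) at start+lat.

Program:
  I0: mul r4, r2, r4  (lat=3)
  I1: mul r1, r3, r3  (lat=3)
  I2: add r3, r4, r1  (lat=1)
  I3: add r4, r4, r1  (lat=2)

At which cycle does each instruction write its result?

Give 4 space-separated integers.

Answer: 4 5 6 7

Derivation:
I0 mul r4: issue@1 deps=(None,None) exec_start@1 write@4
I1 mul r1: issue@2 deps=(None,None) exec_start@2 write@5
I2 add r3: issue@3 deps=(0,1) exec_start@5 write@6
I3 add r4: issue@4 deps=(0,1) exec_start@5 write@7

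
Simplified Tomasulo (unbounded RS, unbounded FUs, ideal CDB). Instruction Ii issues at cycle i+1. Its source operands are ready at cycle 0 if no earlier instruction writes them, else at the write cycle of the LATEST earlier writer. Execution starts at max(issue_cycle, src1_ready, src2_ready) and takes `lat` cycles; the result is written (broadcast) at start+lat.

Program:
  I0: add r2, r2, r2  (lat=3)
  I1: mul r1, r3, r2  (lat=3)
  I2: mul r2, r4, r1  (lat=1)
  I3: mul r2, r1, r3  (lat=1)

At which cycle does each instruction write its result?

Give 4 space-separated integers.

Answer: 4 7 8 8

Derivation:
I0 add r2: issue@1 deps=(None,None) exec_start@1 write@4
I1 mul r1: issue@2 deps=(None,0) exec_start@4 write@7
I2 mul r2: issue@3 deps=(None,1) exec_start@7 write@8
I3 mul r2: issue@4 deps=(1,None) exec_start@7 write@8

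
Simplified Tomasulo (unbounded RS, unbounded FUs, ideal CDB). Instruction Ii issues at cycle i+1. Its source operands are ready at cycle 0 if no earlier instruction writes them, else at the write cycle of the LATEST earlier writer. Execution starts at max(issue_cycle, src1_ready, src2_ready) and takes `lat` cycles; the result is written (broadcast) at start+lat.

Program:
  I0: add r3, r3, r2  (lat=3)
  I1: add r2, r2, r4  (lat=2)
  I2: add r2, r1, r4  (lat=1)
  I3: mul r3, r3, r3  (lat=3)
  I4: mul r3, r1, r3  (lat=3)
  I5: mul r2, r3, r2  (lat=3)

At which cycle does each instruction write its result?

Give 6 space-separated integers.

Answer: 4 4 4 7 10 13

Derivation:
I0 add r3: issue@1 deps=(None,None) exec_start@1 write@4
I1 add r2: issue@2 deps=(None,None) exec_start@2 write@4
I2 add r2: issue@3 deps=(None,None) exec_start@3 write@4
I3 mul r3: issue@4 deps=(0,0) exec_start@4 write@7
I4 mul r3: issue@5 deps=(None,3) exec_start@7 write@10
I5 mul r2: issue@6 deps=(4,2) exec_start@10 write@13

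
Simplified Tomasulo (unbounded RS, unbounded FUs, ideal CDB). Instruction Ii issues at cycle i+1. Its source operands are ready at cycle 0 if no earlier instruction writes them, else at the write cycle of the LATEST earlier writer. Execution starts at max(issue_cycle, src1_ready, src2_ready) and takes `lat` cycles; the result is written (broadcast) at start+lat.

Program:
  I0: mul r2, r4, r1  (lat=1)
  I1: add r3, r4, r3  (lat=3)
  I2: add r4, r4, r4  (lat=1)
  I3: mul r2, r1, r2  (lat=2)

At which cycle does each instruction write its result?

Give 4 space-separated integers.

Answer: 2 5 4 6

Derivation:
I0 mul r2: issue@1 deps=(None,None) exec_start@1 write@2
I1 add r3: issue@2 deps=(None,None) exec_start@2 write@5
I2 add r4: issue@3 deps=(None,None) exec_start@3 write@4
I3 mul r2: issue@4 deps=(None,0) exec_start@4 write@6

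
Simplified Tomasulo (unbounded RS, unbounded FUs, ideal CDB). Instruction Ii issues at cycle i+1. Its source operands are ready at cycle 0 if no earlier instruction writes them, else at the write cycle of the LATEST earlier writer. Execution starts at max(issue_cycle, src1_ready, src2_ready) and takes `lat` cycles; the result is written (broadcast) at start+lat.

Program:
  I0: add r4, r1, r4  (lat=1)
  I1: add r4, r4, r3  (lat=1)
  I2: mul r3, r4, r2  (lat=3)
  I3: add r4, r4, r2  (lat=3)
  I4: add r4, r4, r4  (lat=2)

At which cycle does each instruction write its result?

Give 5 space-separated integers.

I0 add r4: issue@1 deps=(None,None) exec_start@1 write@2
I1 add r4: issue@2 deps=(0,None) exec_start@2 write@3
I2 mul r3: issue@3 deps=(1,None) exec_start@3 write@6
I3 add r4: issue@4 deps=(1,None) exec_start@4 write@7
I4 add r4: issue@5 deps=(3,3) exec_start@7 write@9

Answer: 2 3 6 7 9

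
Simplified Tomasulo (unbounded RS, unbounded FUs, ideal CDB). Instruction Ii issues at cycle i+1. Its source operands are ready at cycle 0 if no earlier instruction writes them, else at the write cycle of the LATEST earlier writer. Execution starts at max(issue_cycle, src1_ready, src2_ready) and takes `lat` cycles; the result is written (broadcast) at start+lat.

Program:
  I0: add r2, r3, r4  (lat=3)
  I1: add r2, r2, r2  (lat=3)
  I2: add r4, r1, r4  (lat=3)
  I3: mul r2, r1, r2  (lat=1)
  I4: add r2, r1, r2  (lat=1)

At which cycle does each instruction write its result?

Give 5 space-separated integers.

I0 add r2: issue@1 deps=(None,None) exec_start@1 write@4
I1 add r2: issue@2 deps=(0,0) exec_start@4 write@7
I2 add r4: issue@3 deps=(None,None) exec_start@3 write@6
I3 mul r2: issue@4 deps=(None,1) exec_start@7 write@8
I4 add r2: issue@5 deps=(None,3) exec_start@8 write@9

Answer: 4 7 6 8 9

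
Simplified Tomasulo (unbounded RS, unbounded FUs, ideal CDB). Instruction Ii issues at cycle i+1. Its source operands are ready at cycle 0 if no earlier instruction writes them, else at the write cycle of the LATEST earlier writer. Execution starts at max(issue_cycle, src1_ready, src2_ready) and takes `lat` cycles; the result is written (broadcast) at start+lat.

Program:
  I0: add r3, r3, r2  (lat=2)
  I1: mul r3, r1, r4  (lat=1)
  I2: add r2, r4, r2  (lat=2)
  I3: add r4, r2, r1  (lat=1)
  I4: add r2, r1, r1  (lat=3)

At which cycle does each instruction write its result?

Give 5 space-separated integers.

I0 add r3: issue@1 deps=(None,None) exec_start@1 write@3
I1 mul r3: issue@2 deps=(None,None) exec_start@2 write@3
I2 add r2: issue@3 deps=(None,None) exec_start@3 write@5
I3 add r4: issue@4 deps=(2,None) exec_start@5 write@6
I4 add r2: issue@5 deps=(None,None) exec_start@5 write@8

Answer: 3 3 5 6 8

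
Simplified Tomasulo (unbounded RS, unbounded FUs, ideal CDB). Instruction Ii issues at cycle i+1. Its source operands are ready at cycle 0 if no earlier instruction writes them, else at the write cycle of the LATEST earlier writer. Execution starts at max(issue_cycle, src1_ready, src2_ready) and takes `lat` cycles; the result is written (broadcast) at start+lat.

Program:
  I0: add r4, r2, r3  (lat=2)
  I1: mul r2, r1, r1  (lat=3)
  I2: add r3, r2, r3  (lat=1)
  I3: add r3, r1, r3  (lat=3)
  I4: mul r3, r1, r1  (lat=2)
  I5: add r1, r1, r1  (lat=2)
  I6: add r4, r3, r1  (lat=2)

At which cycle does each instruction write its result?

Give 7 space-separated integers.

Answer: 3 5 6 9 7 8 10

Derivation:
I0 add r4: issue@1 deps=(None,None) exec_start@1 write@3
I1 mul r2: issue@2 deps=(None,None) exec_start@2 write@5
I2 add r3: issue@3 deps=(1,None) exec_start@5 write@6
I3 add r3: issue@4 deps=(None,2) exec_start@6 write@9
I4 mul r3: issue@5 deps=(None,None) exec_start@5 write@7
I5 add r1: issue@6 deps=(None,None) exec_start@6 write@8
I6 add r4: issue@7 deps=(4,5) exec_start@8 write@10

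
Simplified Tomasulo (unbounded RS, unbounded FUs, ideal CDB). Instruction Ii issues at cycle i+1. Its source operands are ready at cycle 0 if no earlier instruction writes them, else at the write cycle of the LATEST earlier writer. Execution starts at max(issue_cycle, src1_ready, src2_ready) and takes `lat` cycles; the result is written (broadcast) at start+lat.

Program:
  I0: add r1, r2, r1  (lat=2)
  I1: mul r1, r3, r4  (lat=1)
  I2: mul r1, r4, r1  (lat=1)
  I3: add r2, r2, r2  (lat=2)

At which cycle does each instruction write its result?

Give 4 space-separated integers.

Answer: 3 3 4 6

Derivation:
I0 add r1: issue@1 deps=(None,None) exec_start@1 write@3
I1 mul r1: issue@2 deps=(None,None) exec_start@2 write@3
I2 mul r1: issue@3 deps=(None,1) exec_start@3 write@4
I3 add r2: issue@4 deps=(None,None) exec_start@4 write@6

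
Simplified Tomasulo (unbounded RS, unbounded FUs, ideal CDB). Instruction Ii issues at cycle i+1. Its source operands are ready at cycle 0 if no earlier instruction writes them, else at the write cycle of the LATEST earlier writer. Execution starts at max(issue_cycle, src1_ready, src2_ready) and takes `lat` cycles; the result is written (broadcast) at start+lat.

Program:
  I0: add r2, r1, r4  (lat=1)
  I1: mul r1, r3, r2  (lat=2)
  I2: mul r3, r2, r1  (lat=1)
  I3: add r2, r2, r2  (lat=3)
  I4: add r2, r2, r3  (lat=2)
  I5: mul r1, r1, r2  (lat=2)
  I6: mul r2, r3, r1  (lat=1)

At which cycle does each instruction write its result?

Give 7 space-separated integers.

Answer: 2 4 5 7 9 11 12

Derivation:
I0 add r2: issue@1 deps=(None,None) exec_start@1 write@2
I1 mul r1: issue@2 deps=(None,0) exec_start@2 write@4
I2 mul r3: issue@3 deps=(0,1) exec_start@4 write@5
I3 add r2: issue@4 deps=(0,0) exec_start@4 write@7
I4 add r2: issue@5 deps=(3,2) exec_start@7 write@9
I5 mul r1: issue@6 deps=(1,4) exec_start@9 write@11
I6 mul r2: issue@7 deps=(2,5) exec_start@11 write@12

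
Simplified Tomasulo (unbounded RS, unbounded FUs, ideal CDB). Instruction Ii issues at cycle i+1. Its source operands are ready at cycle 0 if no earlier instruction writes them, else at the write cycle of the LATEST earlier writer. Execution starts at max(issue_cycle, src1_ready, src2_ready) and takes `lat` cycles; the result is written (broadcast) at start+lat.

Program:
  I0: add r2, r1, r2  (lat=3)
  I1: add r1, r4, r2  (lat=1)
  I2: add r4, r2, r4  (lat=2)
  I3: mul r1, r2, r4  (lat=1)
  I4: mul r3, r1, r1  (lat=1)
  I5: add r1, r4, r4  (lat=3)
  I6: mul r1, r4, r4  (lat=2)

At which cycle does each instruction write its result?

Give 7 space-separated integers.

I0 add r2: issue@1 deps=(None,None) exec_start@1 write@4
I1 add r1: issue@2 deps=(None,0) exec_start@4 write@5
I2 add r4: issue@3 deps=(0,None) exec_start@4 write@6
I3 mul r1: issue@4 deps=(0,2) exec_start@6 write@7
I4 mul r3: issue@5 deps=(3,3) exec_start@7 write@8
I5 add r1: issue@6 deps=(2,2) exec_start@6 write@9
I6 mul r1: issue@7 deps=(2,2) exec_start@7 write@9

Answer: 4 5 6 7 8 9 9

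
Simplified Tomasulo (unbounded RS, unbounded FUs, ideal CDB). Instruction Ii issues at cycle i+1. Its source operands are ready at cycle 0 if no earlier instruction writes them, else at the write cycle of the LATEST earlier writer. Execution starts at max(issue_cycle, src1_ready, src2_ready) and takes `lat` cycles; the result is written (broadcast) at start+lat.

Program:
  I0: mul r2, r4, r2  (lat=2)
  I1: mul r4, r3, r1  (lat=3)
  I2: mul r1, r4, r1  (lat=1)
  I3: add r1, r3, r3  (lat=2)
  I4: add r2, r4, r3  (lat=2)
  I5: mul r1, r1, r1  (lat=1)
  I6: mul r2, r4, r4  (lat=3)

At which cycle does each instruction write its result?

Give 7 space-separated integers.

Answer: 3 5 6 6 7 7 10

Derivation:
I0 mul r2: issue@1 deps=(None,None) exec_start@1 write@3
I1 mul r4: issue@2 deps=(None,None) exec_start@2 write@5
I2 mul r1: issue@3 deps=(1,None) exec_start@5 write@6
I3 add r1: issue@4 deps=(None,None) exec_start@4 write@6
I4 add r2: issue@5 deps=(1,None) exec_start@5 write@7
I5 mul r1: issue@6 deps=(3,3) exec_start@6 write@7
I6 mul r2: issue@7 deps=(1,1) exec_start@7 write@10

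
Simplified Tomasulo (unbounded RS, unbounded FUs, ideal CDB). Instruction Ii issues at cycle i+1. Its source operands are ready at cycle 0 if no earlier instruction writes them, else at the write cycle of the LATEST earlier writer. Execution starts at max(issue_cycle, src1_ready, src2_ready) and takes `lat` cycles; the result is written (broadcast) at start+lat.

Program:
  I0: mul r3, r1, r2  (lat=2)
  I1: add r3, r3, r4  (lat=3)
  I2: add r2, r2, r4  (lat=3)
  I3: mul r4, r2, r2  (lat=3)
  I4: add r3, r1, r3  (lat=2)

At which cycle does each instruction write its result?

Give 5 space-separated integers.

Answer: 3 6 6 9 8

Derivation:
I0 mul r3: issue@1 deps=(None,None) exec_start@1 write@3
I1 add r3: issue@2 deps=(0,None) exec_start@3 write@6
I2 add r2: issue@3 deps=(None,None) exec_start@3 write@6
I3 mul r4: issue@4 deps=(2,2) exec_start@6 write@9
I4 add r3: issue@5 deps=(None,1) exec_start@6 write@8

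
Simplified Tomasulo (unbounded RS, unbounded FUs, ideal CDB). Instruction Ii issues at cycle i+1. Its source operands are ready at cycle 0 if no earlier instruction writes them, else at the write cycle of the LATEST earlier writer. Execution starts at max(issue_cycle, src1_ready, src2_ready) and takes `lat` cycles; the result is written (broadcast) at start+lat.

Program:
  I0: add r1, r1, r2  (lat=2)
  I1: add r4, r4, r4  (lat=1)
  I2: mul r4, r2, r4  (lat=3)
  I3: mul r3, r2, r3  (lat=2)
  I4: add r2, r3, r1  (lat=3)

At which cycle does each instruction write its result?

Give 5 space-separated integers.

I0 add r1: issue@1 deps=(None,None) exec_start@1 write@3
I1 add r4: issue@2 deps=(None,None) exec_start@2 write@3
I2 mul r4: issue@3 deps=(None,1) exec_start@3 write@6
I3 mul r3: issue@4 deps=(None,None) exec_start@4 write@6
I4 add r2: issue@5 deps=(3,0) exec_start@6 write@9

Answer: 3 3 6 6 9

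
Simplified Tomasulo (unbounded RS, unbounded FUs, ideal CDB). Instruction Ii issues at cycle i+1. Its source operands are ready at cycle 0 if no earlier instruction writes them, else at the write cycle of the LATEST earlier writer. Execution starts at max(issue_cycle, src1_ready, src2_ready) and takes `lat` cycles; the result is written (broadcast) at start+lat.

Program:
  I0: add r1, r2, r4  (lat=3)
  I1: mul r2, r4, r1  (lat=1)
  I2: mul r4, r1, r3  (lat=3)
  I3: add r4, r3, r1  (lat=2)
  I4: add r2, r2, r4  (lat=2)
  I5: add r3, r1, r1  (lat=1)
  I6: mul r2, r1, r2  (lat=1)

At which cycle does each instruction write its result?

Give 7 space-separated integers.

I0 add r1: issue@1 deps=(None,None) exec_start@1 write@4
I1 mul r2: issue@2 deps=(None,0) exec_start@4 write@5
I2 mul r4: issue@3 deps=(0,None) exec_start@4 write@7
I3 add r4: issue@4 deps=(None,0) exec_start@4 write@6
I4 add r2: issue@5 deps=(1,3) exec_start@6 write@8
I5 add r3: issue@6 deps=(0,0) exec_start@6 write@7
I6 mul r2: issue@7 deps=(0,4) exec_start@8 write@9

Answer: 4 5 7 6 8 7 9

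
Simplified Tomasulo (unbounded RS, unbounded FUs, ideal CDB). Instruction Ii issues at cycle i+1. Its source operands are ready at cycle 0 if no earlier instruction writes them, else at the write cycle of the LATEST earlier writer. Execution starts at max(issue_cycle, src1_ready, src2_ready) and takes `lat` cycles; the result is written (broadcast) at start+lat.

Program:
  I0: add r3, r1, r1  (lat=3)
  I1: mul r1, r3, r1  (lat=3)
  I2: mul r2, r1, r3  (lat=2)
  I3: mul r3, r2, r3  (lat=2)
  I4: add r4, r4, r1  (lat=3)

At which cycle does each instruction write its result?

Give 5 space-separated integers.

Answer: 4 7 9 11 10

Derivation:
I0 add r3: issue@1 deps=(None,None) exec_start@1 write@4
I1 mul r1: issue@2 deps=(0,None) exec_start@4 write@7
I2 mul r2: issue@3 deps=(1,0) exec_start@7 write@9
I3 mul r3: issue@4 deps=(2,0) exec_start@9 write@11
I4 add r4: issue@5 deps=(None,1) exec_start@7 write@10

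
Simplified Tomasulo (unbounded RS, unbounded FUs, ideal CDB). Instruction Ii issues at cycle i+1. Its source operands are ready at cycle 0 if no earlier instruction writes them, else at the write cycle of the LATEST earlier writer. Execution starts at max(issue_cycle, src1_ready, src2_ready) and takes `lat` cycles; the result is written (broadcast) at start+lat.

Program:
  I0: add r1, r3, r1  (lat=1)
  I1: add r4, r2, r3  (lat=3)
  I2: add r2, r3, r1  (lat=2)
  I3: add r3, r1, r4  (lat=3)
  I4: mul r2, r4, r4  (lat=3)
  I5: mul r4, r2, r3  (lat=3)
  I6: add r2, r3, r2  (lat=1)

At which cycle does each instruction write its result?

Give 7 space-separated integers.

Answer: 2 5 5 8 8 11 9

Derivation:
I0 add r1: issue@1 deps=(None,None) exec_start@1 write@2
I1 add r4: issue@2 deps=(None,None) exec_start@2 write@5
I2 add r2: issue@3 deps=(None,0) exec_start@3 write@5
I3 add r3: issue@4 deps=(0,1) exec_start@5 write@8
I4 mul r2: issue@5 deps=(1,1) exec_start@5 write@8
I5 mul r4: issue@6 deps=(4,3) exec_start@8 write@11
I6 add r2: issue@7 deps=(3,4) exec_start@8 write@9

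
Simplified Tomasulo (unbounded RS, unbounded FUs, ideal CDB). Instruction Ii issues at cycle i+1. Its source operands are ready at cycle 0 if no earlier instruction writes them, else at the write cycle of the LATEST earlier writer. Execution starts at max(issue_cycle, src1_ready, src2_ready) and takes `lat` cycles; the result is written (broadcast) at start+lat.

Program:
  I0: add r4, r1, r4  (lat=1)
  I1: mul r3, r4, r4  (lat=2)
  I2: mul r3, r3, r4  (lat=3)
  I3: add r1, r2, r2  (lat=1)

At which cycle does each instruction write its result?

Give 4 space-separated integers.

I0 add r4: issue@1 deps=(None,None) exec_start@1 write@2
I1 mul r3: issue@2 deps=(0,0) exec_start@2 write@4
I2 mul r3: issue@3 deps=(1,0) exec_start@4 write@7
I3 add r1: issue@4 deps=(None,None) exec_start@4 write@5

Answer: 2 4 7 5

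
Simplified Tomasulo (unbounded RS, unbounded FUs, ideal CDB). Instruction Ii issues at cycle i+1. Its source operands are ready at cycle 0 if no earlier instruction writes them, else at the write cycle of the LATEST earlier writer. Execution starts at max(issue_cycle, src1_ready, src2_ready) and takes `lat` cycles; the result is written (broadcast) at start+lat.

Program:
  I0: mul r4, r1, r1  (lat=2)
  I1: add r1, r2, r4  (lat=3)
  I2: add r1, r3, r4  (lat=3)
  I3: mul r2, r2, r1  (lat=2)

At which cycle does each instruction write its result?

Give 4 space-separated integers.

I0 mul r4: issue@1 deps=(None,None) exec_start@1 write@3
I1 add r1: issue@2 deps=(None,0) exec_start@3 write@6
I2 add r1: issue@3 deps=(None,0) exec_start@3 write@6
I3 mul r2: issue@4 deps=(None,2) exec_start@6 write@8

Answer: 3 6 6 8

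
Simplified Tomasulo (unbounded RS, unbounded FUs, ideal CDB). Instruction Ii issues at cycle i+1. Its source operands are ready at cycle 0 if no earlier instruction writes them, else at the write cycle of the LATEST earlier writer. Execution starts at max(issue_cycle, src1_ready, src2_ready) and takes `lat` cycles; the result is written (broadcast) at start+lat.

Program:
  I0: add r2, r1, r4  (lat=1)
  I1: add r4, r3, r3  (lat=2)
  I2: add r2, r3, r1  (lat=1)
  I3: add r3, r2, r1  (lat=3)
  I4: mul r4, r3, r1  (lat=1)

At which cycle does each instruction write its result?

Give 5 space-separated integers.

I0 add r2: issue@1 deps=(None,None) exec_start@1 write@2
I1 add r4: issue@2 deps=(None,None) exec_start@2 write@4
I2 add r2: issue@3 deps=(None,None) exec_start@3 write@4
I3 add r3: issue@4 deps=(2,None) exec_start@4 write@7
I4 mul r4: issue@5 deps=(3,None) exec_start@7 write@8

Answer: 2 4 4 7 8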